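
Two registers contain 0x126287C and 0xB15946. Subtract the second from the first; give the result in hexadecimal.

0x74CF36

Subtract column by column in base 16:
  C-6 → 6
  7-4 → 3
  8-9 → F (borrow)
  2-5-1 → C (borrow)
  6-1-1 → 4
  2-B → 7 (borrow)
  1-0-1 → 0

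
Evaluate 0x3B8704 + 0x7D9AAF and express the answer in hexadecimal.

Add column by column in base 16, right to left:
  4+F = 3 carry 1
  0+A+1 = B
  7+A = 1 carry 1
  8+9+1 = 2 carry 1
  B+D+1 = 9 carry 1
  3+7+1 = B

0xB921B3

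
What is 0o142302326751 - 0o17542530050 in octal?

0o122537576701

Subtract column by column in base 8:
  1-0 → 1
  5-5 → 0
  7-0 → 7
  6-0 → 6
  2-3 → 7 (borrow)
  3-5-1 → 5 (borrow)
  2-2-1 → 7 (borrow)
  0-4-1 → 3 (borrow)
  3-5-1 → 5 (borrow)
  2-7-1 → 2 (borrow)
  4-1-1 → 2
  1-0 → 1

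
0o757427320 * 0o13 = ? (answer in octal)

0o12513001360

Multiply each base-8 digit by 11, carrying:
  0×11 = 0 → write 0
  2×11 = 22 → write 6 carry 2
  3×11+2 = 35 → write 3 carry 4
  7×11+4 = 81 → write 1 carry 10
  2×11+10 = 32 → write 0 carry 4
  4×11+4 = 48 → write 0 carry 6
  7×11+6 = 83 → write 3 carry 10
  5×11+10 = 65 → write 1 carry 8
  7×11+8 = 85 → write 5 carry 10
  remaining carry: 12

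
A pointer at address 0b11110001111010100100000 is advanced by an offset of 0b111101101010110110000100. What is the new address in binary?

Add column by column in base 2, right to left:
  0+0 = 0
  0+0 = 0
  0+1 = 1
  0+0 = 0
  0+0 = 0
  1+0 = 1
  0+0 = 0
  0+1 = 1
  1+1 = 0 carry 1
  0+0+1 = 1
  1+1 = 0 carry 1
  0+1+1 = 0 carry 1
  1+0+1 = 0 carry 1
  1+1+1 = 1 carry 1
  1+0+1 = 0 carry 1
  1+1+1 = 1 carry 1
  0+0+1 = 1
  0+1 = 1
  0+1 = 1
  1+0 = 1
  1+1 = 0 carry 1
  1+1+1 = 1 carry 1
  1+1+1 = 1 carry 1
  0+1+1 = 0 carry 1
  final carry 1

0b1011011111010001010100100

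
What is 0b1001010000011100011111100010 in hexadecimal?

0x941C7E2

Group the bits into nibbles: 1001 0100 0001 1100 0111 1110 0010 → 941C7E2.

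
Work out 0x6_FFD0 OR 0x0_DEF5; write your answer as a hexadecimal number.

0x6FFF5

OR each hex digit independently (no carries):
  6|0=6, F|D=F, F|E=F, D|F=F, 0|5=5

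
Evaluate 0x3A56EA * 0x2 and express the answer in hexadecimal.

0x74ADD4

Multiply each base-16 digit by 2, carrying:
  A×2 = 20 → write 4 carry 1
  E×2+1 = 29 → write D carry 1
  6×2+1 = 13 → write D
  5×2 = 10 → write A
  A×2 = 20 → write 4 carry 1
  3×2+1 = 7 → write 7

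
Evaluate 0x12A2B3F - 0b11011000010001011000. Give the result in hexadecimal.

0x11CA6E7

0b11011000010001011000 = 0xD8458 in hexadecimal.
Subtract column by column in base 16:
  F-8 → 7
  3-5 → E (borrow)
  B-4-1 → 6
  2-8 → A (borrow)
  A-D-1 → C (borrow)
  2-0-1 → 1
  1-0 → 1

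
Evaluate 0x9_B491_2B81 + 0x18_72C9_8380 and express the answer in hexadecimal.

0x22275AAF01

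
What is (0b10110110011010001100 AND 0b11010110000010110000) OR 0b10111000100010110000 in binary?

0b10110110011010001100 AND 0b11010110000010110000 = 0b10010110000010000000.
Then OR with 0b10111000100010110000.

0b10111110100010110000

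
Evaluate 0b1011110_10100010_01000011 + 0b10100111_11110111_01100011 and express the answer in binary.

Add column by column in base 2, right to left:
  1+1 = 0 carry 1
  1+1+1 = 1 carry 1
  0+0+1 = 1
  0+0 = 0
  0+0 = 0
  0+1 = 1
  1+1 = 0 carry 1
  0+0+1 = 1
  0+1 = 1
  1+1 = 0 carry 1
  0+1+1 = 0 carry 1
  0+0+1 = 1
  0+1 = 1
  1+1 = 0 carry 1
  0+1+1 = 0 carry 1
  1+1+1 = 1 carry 1
  0+1+1 = 0 carry 1
  1+1+1 = 1 carry 1
  1+1+1 = 1 carry 1
  1+0+1 = 0 carry 1
  1+0+1 = 0 carry 1
  0+1+1 = 0 carry 1
  1+0+1 = 0 carry 1
  0+1+1 = 0 carry 1
  final carry 1

0b1000001101001100110100110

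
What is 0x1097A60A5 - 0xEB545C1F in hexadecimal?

Subtract column by column in base 16:
  5-F → 6 (borrow)
  A-1-1 → 8
  0-C → 4 (borrow)
  6-5-1 → 0
  A-4 → 6
  7-5 → 2
  9-B → E (borrow)
  0-E-1 → 1 (borrow)
  1-0-1 → 0

0x1E260486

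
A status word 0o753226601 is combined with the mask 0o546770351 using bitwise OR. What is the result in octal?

0o757776751

OR each oct digit independently (no carries):
  7|5=7, 5|4=5, 3|6=7, 2|7=7, 2|7=7, 6|0=6, 6|3=7, 0|5=5, 1|1=1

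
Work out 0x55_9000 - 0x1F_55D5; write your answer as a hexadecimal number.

0x363A2B

Subtract column by column in base 16:
  0-5 → B (borrow)
  0-D-1 → 2 (borrow)
  0-5-1 → A (borrow)
  9-5-1 → 3
  5-F → 6 (borrow)
  5-1-1 → 3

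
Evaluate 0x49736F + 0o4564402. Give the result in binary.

0x49736F = 0b10010010111001101101111 in binary.
0o4564402 = 0b100101110100100000010 in binary.
Add column by column in base 2, right to left:
  1+0 = 1
  1+1 = 0 carry 1
  1+0+1 = 0 carry 1
  1+0+1 = 0 carry 1
  0+0+1 = 1
  1+0 = 1
  1+0 = 1
  0+0 = 0
  1+1 = 0 carry 1
  1+0+1 = 0 carry 1
  0+0+1 = 1
  0+1 = 1
  1+0 = 1
  1+1 = 0 carry 1
  1+1+1 = 1 carry 1
  0+1+1 = 0 carry 1
  1+0+1 = 0 carry 1
  0+1+1 = 0 carry 1
  0+0+1 = 1
  1+0 = 1
  0+1 = 1
  0+0 = 0
  1+0 = 1

0b10111000101110001110001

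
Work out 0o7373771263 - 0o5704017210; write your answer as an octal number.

0o1467752053

Subtract column by column in base 8:
  3-0 → 3
  6-1 → 5
  2-2 → 0
  1-7 → 2 (borrow)
  7-1-1 → 5
  7-0 → 7
  3-4 → 7 (borrow)
  7-0-1 → 6
  3-7 → 4 (borrow)
  7-5-1 → 1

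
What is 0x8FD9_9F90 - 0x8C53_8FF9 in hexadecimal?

Subtract column by column in base 16:
  0-9 → 7 (borrow)
  9-F-1 → 9 (borrow)
  F-F-1 → F (borrow)
  9-8-1 → 0
  9-3 → 6
  D-5 → 8
  F-C → 3
  8-8 → 0

0x3860F97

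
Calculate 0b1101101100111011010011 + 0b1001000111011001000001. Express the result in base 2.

Add column by column in base 2, right to left:
  1+1 = 0 carry 1
  1+0+1 = 0 carry 1
  0+0+1 = 1
  0+0 = 0
  1+0 = 1
  0+0 = 0
  1+1 = 0 carry 1
  1+0+1 = 0 carry 1
  0+0+1 = 1
  1+1 = 0 carry 1
  1+1+1 = 1 carry 1
  1+0+1 = 0 carry 1
  0+1+1 = 0 carry 1
  0+1+1 = 0 carry 1
  1+1+1 = 1 carry 1
  1+0+1 = 0 carry 1
  0+0+1 = 1
  1+0 = 1
  1+1 = 0 carry 1
  0+0+1 = 1
  1+0 = 1
  1+1 = 0 carry 1
  final carry 1

0b10110110100010100010100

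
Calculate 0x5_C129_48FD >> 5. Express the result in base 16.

0x2E094A47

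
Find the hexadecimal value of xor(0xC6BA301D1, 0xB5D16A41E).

XOR each hex digit independently (no carries):
  C^B=7, 6^5=3, B^D=6, A^1=B, 3^6=5, 0^A=A, 1^4=5, D^1=C, 1^E=F

0x736B5A5CF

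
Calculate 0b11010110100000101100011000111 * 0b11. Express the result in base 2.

Multiply each base-2 digit by 3, carrying:
  1×3 = 3 → write 1 carry 1
  1×3+1 = 4 → write 0 carry 2
  1×3+2 = 5 → write 1 carry 2
  0×3+2 = 2 → write 0 carry 1
  0×3+1 = 1 → write 1
  0×3 = 0 → write 0
  1×3 = 3 → write 1 carry 1
  1×3+1 = 4 → write 0 carry 2
  0×3+2 = 2 → write 0 carry 1
  0×3+1 = 1 → write 1
  0×3 = 0 → write 0
  1×3 = 3 → write 1 carry 1
  1×3+1 = 4 → write 0 carry 2
  0×3+2 = 2 → write 0 carry 1
  1×3+1 = 4 → write 0 carry 2
  0×3+2 = 2 → write 0 carry 1
  0×3+1 = 1 → write 1
  0×3 = 0 → write 0
  0×3 = 0 → write 0
  0×3 = 0 → write 0
  1×3 = 3 → write 1 carry 1
  0×3+1 = 1 → write 1
  1×3 = 3 → write 1 carry 1
  1×3+1 = 4 → write 0 carry 2
  0×3+2 = 2 → write 0 carry 1
  1×3+1 = 4 → write 0 carry 2
  0×3+2 = 2 → write 0 carry 1
  1×3+1 = 4 → write 0 carry 2
  1×3+2 = 5 → write 1 carry 2
  remaining carry: 10

0b1010000011100010000101001010101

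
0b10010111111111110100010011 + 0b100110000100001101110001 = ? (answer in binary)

0b10111110000100000010000100

Add column by column in base 2, right to left:
  1+1 = 0 carry 1
  1+0+1 = 0 carry 1
  0+0+1 = 1
  0+0 = 0
  1+1 = 0 carry 1
  0+1+1 = 0 carry 1
  0+1+1 = 0 carry 1
  0+0+1 = 1
  1+1 = 0 carry 1
  0+1+1 = 0 carry 1
  1+0+1 = 0 carry 1
  1+0+1 = 0 carry 1
  1+0+1 = 0 carry 1
  1+0+1 = 0 carry 1
  1+1+1 = 1 carry 1
  1+0+1 = 0 carry 1
  1+0+1 = 0 carry 1
  1+0+1 = 0 carry 1
  1+0+1 = 0 carry 1
  1+1+1 = 1 carry 1
  1+1+1 = 1 carry 1
  0+0+1 = 1
  1+0 = 1
  0+1 = 1
  0+0 = 0
  1+0 = 1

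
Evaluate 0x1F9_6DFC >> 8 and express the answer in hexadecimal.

0x1F96D

Shifting right by 8 bits = 2 hex digits: drop the last 2.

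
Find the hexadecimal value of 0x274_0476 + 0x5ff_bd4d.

0x873c1c3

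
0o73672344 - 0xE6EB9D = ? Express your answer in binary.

0b10001000100101000111

0o73672344 = 0b111011110111010011100100 in binary.
0xE6EB9D = 0b111001101110101110011101 in binary.
Subtract column by column in base 2:
  0-1 → 1 (borrow)
  0-0-1 → 1 (borrow)
  1-1-1 → 1 (borrow)
  0-1-1 → 0 (borrow)
  0-1-1 → 0 (borrow)
  1-0-1 → 0
  1-0 → 1
  1-1 → 0
  0-1 → 1 (borrow)
  0-1-1 → 0 (borrow)
  1-0-1 → 0
  0-1 → 1 (borrow)
  1-0-1 → 0
  1-1 → 0
  1-1 → 0
  0-1 → 1 (borrow)
  1-0-1 → 0
  1-1 → 0
  1-1 → 0
  1-0 → 1
  0-0 → 0
  1-1 → 0
  1-1 → 0
  1-1 → 0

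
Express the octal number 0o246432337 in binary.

Each octal digit is 3 bits: 2=010 4=100 6=110 4=100 3=011 2=010 3=011 3=011 7=111.

0b10100110100011010011011111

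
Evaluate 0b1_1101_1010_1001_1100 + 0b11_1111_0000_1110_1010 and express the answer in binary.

Add column by column in base 2, right to left:
  0+0 = 0
  0+1 = 1
  1+0 = 1
  1+1 = 0 carry 1
  1+0+1 = 0 carry 1
  0+1+1 = 0 carry 1
  0+1+1 = 0 carry 1
  1+1+1 = 1 carry 1
  0+0+1 = 1
  1+0 = 1
  0+0 = 0
  1+0 = 1
  1+1 = 0 carry 1
  0+1+1 = 0 carry 1
  1+1+1 = 1 carry 1
  1+1+1 = 1 carry 1
  1+1+1 = 1 carry 1
  0+1+1 = 0 carry 1
  final carry 1

0b1011100101110000110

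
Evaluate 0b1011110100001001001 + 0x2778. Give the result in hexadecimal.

0b1011110100001001001 = 0x5e849 in hexadecimal.
Add column by column in base 16, right to left:
  9+8 = 1 carry 1
  4+7+1 = c
  8+7 = f
  e+2 = 0 carry 1
  5+0+1 = 6

0x60fc1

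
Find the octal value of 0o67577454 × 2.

0o157377130

Multiply each base-8 digit by 2, carrying:
  4×2 = 8 → write 0 carry 1
  5×2+1 = 11 → write 3 carry 1
  4×2+1 = 9 → write 1 carry 1
  7×2+1 = 15 → write 7 carry 1
  7×2+1 = 15 → write 7 carry 1
  5×2+1 = 11 → write 3 carry 1
  7×2+1 = 15 → write 7 carry 1
  6×2+1 = 13 → write 5 carry 1
  remaining carry: 1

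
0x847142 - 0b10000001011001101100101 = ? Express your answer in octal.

0o20736735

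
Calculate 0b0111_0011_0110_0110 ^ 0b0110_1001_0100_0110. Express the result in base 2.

0b0001101000100000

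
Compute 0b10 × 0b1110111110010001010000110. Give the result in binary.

0b11101111100100010100001100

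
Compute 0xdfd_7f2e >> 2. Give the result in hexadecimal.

0x37f5fcb

2 bits is not a whole number of base-16 digits; in binary: 1101111111010111111100101110 >> 2 = 11011111110101111111001011.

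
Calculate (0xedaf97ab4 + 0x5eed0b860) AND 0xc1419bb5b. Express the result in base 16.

0x400083310

Add column by column in base 16, right to left:
  4+0 = 4
  b+6 = 1 carry 1
  a+8+1 = 3 carry 1
  7+b+1 = 3 carry 1
  9+0+1 = a
  f+d = c carry 1
  a+e+1 = 9 carry 1
  d+e+1 = c carry 1
  e+5+1 = 4 carry 1
  final carry 1
Sum = 0x14c9ca3314; now AND with 0xc1419bb5b:
  1&0=0, 4&c=4, c&1=0, 9&4=0, c&1=0, a&9=8, 3&b=3, 3&b=3, 1&5=1, 4&b=0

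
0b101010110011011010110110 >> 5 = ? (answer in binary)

Right shift by 5: drop the 5 least-significant bits.

0b1010101100110110101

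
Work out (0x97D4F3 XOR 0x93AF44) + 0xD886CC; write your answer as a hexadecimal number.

First 0x97D4F3 XOR 0x93AF44 = 0x047BB7.
Add column by column in base 16, right to left:
  7+C = 3 carry 1
  B+C+1 = 8 carry 1
  B+6+1 = 2 carry 1
  7+8+1 = 0 carry 1
  4+8+1 = D
  0+D = D

0xDD0283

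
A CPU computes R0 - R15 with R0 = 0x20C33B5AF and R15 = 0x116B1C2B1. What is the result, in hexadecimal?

Subtract column by column in base 16:
  F-1 → E
  A-B → F (borrow)
  5-2-1 → 2
  B-C → F (borrow)
  3-1-1 → 1
  3-B → 8 (borrow)
  C-6-1 → 5
  0-1 → F (borrow)
  2-1-1 → 0

0xF581F2FE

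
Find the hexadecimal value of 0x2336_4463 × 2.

0x466C88C6

Multiply each base-16 digit by 2, carrying:
  3×2 = 6 → write 6
  6×2 = 12 → write C
  4×2 = 8 → write 8
  4×2 = 8 → write 8
  6×2 = 12 → write C
  3×2 = 6 → write 6
  3×2 = 6 → write 6
  2×2 = 4 → write 4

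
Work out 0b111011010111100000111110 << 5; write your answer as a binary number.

Left shift by 5: append 5 zero bits.

0b11101101011110000011111000000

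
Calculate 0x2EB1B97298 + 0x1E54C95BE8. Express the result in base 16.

Add column by column in base 16, right to left:
  8+8 = 0 carry 1
  9+E+1 = 8 carry 1
  2+B+1 = E
  7+5 = C
  9+9 = 2 carry 1
  B+C+1 = 8 carry 1
  1+4+1 = 6
  B+5 = 0 carry 1
  E+E+1 = D carry 1
  2+1+1 = 4

0x4D0682CE80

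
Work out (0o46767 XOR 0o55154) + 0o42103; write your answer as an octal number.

First 0o46767 XOR 0o55154 = 0o13633.
Add column by column in base 8, right to left:
  3+3 = 6
  3+0 = 3
  6+1 = 7
  3+2 = 5
  1+4 = 5

0o55736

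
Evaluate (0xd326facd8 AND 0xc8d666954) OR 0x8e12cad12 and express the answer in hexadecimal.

0xce16ead52

0xd326facd8 AND 0xc8d666954 = 0xc00662850.
Then OR with 0x8e12cad12.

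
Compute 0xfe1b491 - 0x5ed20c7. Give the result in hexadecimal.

Subtract column by column in base 16:
  1-7 → a (borrow)
  9-c-1 → c (borrow)
  4-0-1 → 3
  b-2 → 9
  1-d → 4 (borrow)
  e-e-1 → f (borrow)
  f-5-1 → 9

0x9f493ca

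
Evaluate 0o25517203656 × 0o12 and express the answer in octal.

0o330430446314

Multiply each base-8 digit by 10, carrying:
  6×10 = 60 → write 4 carry 7
  5×10+7 = 57 → write 1 carry 7
  6×10+7 = 67 → write 3 carry 8
  3×10+8 = 38 → write 6 carry 4
  0×10+4 = 4 → write 4
  2×10 = 20 → write 4 carry 2
  7×10+2 = 72 → write 0 carry 9
  1×10+9 = 19 → write 3 carry 2
  5×10+2 = 52 → write 4 carry 6
  5×10+6 = 56 → write 0 carry 7
  2×10+7 = 27 → write 3 carry 3
  remaining carry: 3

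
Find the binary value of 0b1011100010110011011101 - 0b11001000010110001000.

0b1000011010011101010101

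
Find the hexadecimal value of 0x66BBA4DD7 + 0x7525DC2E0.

0xDBE1810B7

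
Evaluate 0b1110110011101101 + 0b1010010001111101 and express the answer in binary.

Add column by column in base 2, right to left:
  1+1 = 0 carry 1
  0+0+1 = 1
  1+1 = 0 carry 1
  1+1+1 = 1 carry 1
  0+1+1 = 0 carry 1
  1+1+1 = 1 carry 1
  1+1+1 = 1 carry 1
  1+0+1 = 0 carry 1
  0+0+1 = 1
  0+0 = 0
  1+1 = 0 carry 1
  1+0+1 = 0 carry 1
  0+0+1 = 1
  1+1 = 0 carry 1
  1+0+1 = 0 carry 1
  1+1+1 = 1 carry 1
  final carry 1

0b11001000101101010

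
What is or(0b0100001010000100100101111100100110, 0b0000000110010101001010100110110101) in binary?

0b0100001110010101101111111110110111

OR bit by bit (1 where either bit is 1):
  0100001010000100100101111100100110
| 0000000110010101001010100110110101
= 0100001110010101101111111110110111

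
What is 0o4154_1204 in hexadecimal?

0x86c284

Each octal digit is 3 bits: 4=100 1=001 5=101 4=100 1=001 2=010 0=000 4=100.
Group the bits into nibbles: 1000 0110 1100 0010 1000 0100 → 86c284.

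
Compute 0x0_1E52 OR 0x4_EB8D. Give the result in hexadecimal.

0x4FFDF

OR each hex digit independently (no carries):
  0|4=4, 1|E=F, E|B=F, 5|8=D, 2|D=F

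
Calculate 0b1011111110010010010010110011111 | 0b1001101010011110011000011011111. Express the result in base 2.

OR bit by bit (1 where either bit is 1):
  1011111110010010010010110011111
| 1001101010011110011000011011111
= 1011111110011110011010111011111

0b1011111110011110011010111011111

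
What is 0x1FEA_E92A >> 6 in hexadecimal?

0x7FABA4

6 bits is not a whole number of base-16 digits; in binary: 11111111010101110100100101010 >> 6 = 11111111010101110100100.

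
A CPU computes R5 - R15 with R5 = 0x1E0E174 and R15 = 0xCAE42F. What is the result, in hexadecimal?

Subtract column by column in base 16:
  4-F → 5 (borrow)
  7-2-1 → 4
  1-4 → D (borrow)
  E-E-1 → F (borrow)
  0-A-1 → 5 (borrow)
  E-C-1 → 1
  1-0 → 1

0x115FD45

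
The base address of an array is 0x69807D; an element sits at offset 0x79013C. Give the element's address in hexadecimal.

0xE281B9

Add column by column in base 16, right to left:
  D+C = 9 carry 1
  7+3+1 = B
  0+1 = 1
  8+0 = 8
  9+9 = 2 carry 1
  6+7+1 = E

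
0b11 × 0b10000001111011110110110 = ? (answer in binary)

Multiply each base-2 digit by 3, carrying:
  0×3 = 0 → write 0
  1×3 = 3 → write 1 carry 1
  1×3+1 = 4 → write 0 carry 2
  0×3+2 = 2 → write 0 carry 1
  1×3+1 = 4 → write 0 carry 2
  1×3+2 = 5 → write 1 carry 2
  0×3+2 = 2 → write 0 carry 1
  1×3+1 = 4 → write 0 carry 2
  1×3+2 = 5 → write 1 carry 2
  1×3+2 = 5 → write 1 carry 2
  1×3+2 = 5 → write 1 carry 2
  0×3+2 = 2 → write 0 carry 1
  1×3+1 = 4 → write 0 carry 2
  1×3+2 = 5 → write 1 carry 2
  1×3+2 = 5 → write 1 carry 2
  1×3+2 = 5 → write 1 carry 2
  0×3+2 = 2 → write 0 carry 1
  0×3+1 = 1 → write 1
  0×3 = 0 → write 0
  0×3 = 0 → write 0
  0×3 = 0 → write 0
  0×3 = 0 → write 0
  1×3 = 3 → write 1 carry 1
  remaining carry: 1

0b110000101110011100100010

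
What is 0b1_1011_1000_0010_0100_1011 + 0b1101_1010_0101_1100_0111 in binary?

0b1010010010100000010010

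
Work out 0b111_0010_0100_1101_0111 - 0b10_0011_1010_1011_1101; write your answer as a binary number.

0b1001110101000011010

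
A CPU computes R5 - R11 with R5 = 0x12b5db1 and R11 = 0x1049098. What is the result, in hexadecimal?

Subtract column by column in base 16:
  1-8 → 9 (borrow)
  b-9-1 → 1
  d-0 → d
  5-9 → c (borrow)
  b-4-1 → 6
  2-0 → 2
  1-1 → 0

0x26cd19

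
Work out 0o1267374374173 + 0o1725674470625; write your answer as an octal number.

0o3215271065020

Add column by column in base 8, right to left:
  3+5 = 0 carry 1
  7+2+1 = 2 carry 1
  1+6+1 = 0 carry 1
  4+0+1 = 5
  7+7 = 6 carry 1
  3+4+1 = 0 carry 1
  4+4+1 = 1 carry 1
  7+7+1 = 7 carry 1
  3+6+1 = 2 carry 1
  7+5+1 = 5 carry 1
  6+2+1 = 1 carry 1
  2+7+1 = 2 carry 1
  1+1+1 = 3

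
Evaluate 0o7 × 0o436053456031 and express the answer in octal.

Multiply each base-8 digit by 7, carrying:
  1×7 = 7 → write 7
  3×7 = 21 → write 5 carry 2
  0×7+2 = 2 → write 2
  6×7 = 42 → write 2 carry 5
  5×7+5 = 40 → write 0 carry 5
  4×7+5 = 33 → write 1 carry 4
  3×7+4 = 25 → write 1 carry 3
  5×7+3 = 38 → write 6 carry 4
  0×7+4 = 4 → write 4
  6×7 = 42 → write 2 carry 5
  3×7+5 = 26 → write 2 carry 3
  4×7+3 = 31 → write 7 carry 3
  remaining carry: 3

0o3722461102257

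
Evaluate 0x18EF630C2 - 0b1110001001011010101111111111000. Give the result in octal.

0x18EF630C2 = 0o61675430302 in octal.
0b1110001001011010101111111111000 = 0o16113257770 in octal.
Subtract column by column in base 8:
  2-0 → 2
  0-7 → 1 (borrow)
  3-7-1 → 3 (borrow)
  0-7-1 → 0 (borrow)
  3-5-1 → 5 (borrow)
  4-2-1 → 1
  5-3 → 2
  7-1 → 6
  6-1 → 5
  1-6 → 3 (borrow)
  6-1-1 → 4

0o43562150312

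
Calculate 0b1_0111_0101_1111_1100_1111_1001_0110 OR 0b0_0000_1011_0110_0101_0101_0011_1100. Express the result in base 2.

0b10111111111111101111110111110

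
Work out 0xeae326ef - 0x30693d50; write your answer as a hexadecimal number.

0xba79e99f

Subtract column by column in base 16:
  f-0 → f
  e-5 → 9
  6-d → 9 (borrow)
  2-3-1 → e (borrow)
  3-9-1 → 9 (borrow)
  e-6-1 → 7
  a-0 → a
  e-3 → b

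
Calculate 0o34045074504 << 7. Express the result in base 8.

0o7011217121000

7 bits is not a whole number of base-8 digits; in binary: 11100000100101000111100101000100 << 7 = 111000001001010001111001010001000000000.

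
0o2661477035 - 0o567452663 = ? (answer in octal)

0o2072024152

Subtract column by column in base 8:
  5-3 → 2
  3-6 → 5 (borrow)
  0-6-1 → 1 (borrow)
  7-2-1 → 4
  7-5 → 2
  4-4 → 0
  1-7 → 2 (borrow)
  6-6-1 → 7 (borrow)
  6-5-1 → 0
  2-0 → 2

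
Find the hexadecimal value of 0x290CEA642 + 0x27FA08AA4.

0x5106F30E6

Add column by column in base 16, right to left:
  2+4 = 6
  4+A = E
  6+A = 0 carry 1
  A+8+1 = 3 carry 1
  E+0+1 = F
  C+A = 6 carry 1
  0+F+1 = 0 carry 1
  9+7+1 = 1 carry 1
  2+2+1 = 5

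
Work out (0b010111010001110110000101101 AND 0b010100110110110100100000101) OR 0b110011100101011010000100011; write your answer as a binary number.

0b010111010001110110000101101 AND 0b010100110110110100100000101 = 0b010100010000110100000000101.
Then OR with 0b110011100101011010000100011.

0b110111110101111110000100111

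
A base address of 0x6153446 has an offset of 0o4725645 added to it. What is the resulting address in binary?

0b110001010001101111111101011

0x6153446 = 0b110000101010011010001000110 in binary.
0o4725645 = 0b100111010101110100101 in binary.
Add column by column in base 2, right to left:
  0+1 = 1
  1+0 = 1
  1+1 = 0 carry 1
  0+0+1 = 1
  0+0 = 0
  0+1 = 1
  1+0 = 1
  0+1 = 1
  0+1 = 1
  0+1 = 1
  1+0 = 1
  0+1 = 1
  1+0 = 1
  1+1 = 0 carry 1
  0+0+1 = 1
  0+1 = 1
  1+1 = 0 carry 1
  0+1+1 = 0 carry 1
  1+0+1 = 0 carry 1
  0+0+1 = 1
  1+1 = 0 carry 1
  0+0+1 = 1
  0+0 = 0
  0+0 = 0
  0+0 = 0
  1+0 = 1
  1+0 = 1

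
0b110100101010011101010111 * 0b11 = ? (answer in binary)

Multiply each base-2 digit by 3, carrying:
  1×3 = 3 → write 1 carry 1
  1×3+1 = 4 → write 0 carry 2
  1×3+2 = 5 → write 1 carry 2
  0×3+2 = 2 → write 0 carry 1
  1×3+1 = 4 → write 0 carry 2
  0×3+2 = 2 → write 0 carry 1
  1×3+1 = 4 → write 0 carry 2
  0×3+2 = 2 → write 0 carry 1
  1×3+1 = 4 → write 0 carry 2
  1×3+2 = 5 → write 1 carry 2
  1×3+2 = 5 → write 1 carry 2
  0×3+2 = 2 → write 0 carry 1
  0×3+1 = 1 → write 1
  1×3 = 3 → write 1 carry 1
  0×3+1 = 1 → write 1
  1×3 = 3 → write 1 carry 1
  0×3+1 = 1 → write 1
  1×3 = 3 → write 1 carry 1
  0×3+1 = 1 → write 1
  0×3 = 0 → write 0
  1×3 = 3 → write 1 carry 1
  0×3+1 = 1 → write 1
  1×3 = 3 → write 1 carry 1
  1×3+1 = 4 → write 0 carry 2
  remaining carry: 10

0b10011101111111011000000101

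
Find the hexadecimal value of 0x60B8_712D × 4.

0x182E1C4B4

Multiply each base-16 digit by 4, carrying:
  D×4 = 52 → write 4 carry 3
  2×4+3 = 11 → write B
  1×4 = 4 → write 4
  7×4 = 28 → write C carry 1
  8×4+1 = 33 → write 1 carry 2
  B×4+2 = 46 → write E carry 2
  0×4+2 = 2 → write 2
  6×4 = 24 → write 8 carry 1
  remaining carry: 1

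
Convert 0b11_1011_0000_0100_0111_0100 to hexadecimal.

Group the bits into nibbles: 0011 1011 0000 0100 0111 0100 → 3B0474.

0x3B0474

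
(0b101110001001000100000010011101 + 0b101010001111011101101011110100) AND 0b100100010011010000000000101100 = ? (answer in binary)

0b10000000000000000000000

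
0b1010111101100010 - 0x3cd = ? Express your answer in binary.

0b1010101110010101

0x3cd = 0b1111001101 in binary.
Subtract column by column in base 2:
  0-1 → 1 (borrow)
  1-0-1 → 0
  0-1 → 1 (borrow)
  0-1-1 → 0 (borrow)
  0-0-1 → 1 (borrow)
  1-0-1 → 0
  1-1 → 0
  0-1 → 1 (borrow)
  1-1-1 → 1 (borrow)
  1-1-1 → 1 (borrow)
  1-0-1 → 0
  1-0 → 1
  0-0 → 0
  1-0 → 1
  0-0 → 0
  1-0 → 1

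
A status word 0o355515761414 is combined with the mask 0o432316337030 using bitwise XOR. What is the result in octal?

XOR each oct digit independently (no carries):
  3^4=7, 5^3=6, 5^2=7, 5^3=6, 1^1=0, 5^6=3, 7^3=4, 6^3=5, 1^7=6, 4^0=4, 1^3=2, 4^0=4

0o767603456424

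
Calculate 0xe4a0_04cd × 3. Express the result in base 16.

Multiply each base-16 digit by 3, carrying:
  d×3 = 39 → write 7 carry 2
  c×3+2 = 38 → write 6 carry 2
  4×3+2 = 14 → write e
  0×3 = 0 → write 0
  0×3 = 0 → write 0
  a×3 = 30 → write e carry 1
  4×3+1 = 13 → write d
  e×3 = 42 → write a carry 2
  remaining carry: 2

0x2ade00e67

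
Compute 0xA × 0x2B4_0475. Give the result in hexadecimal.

Multiply each base-16 digit by 10, carrying:
  5×10 = 50 → write 2 carry 3
  7×10+3 = 73 → write 9 carry 4
  4×10+4 = 44 → write C carry 2
  0×10+2 = 2 → write 2
  4×10 = 40 → write 8 carry 2
  B×10+2 = 112 → write 0 carry 7
  2×10+7 = 27 → write B carry 1
  remaining carry: 1

0x1B082C92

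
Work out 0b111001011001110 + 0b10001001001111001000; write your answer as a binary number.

0b10010000011010010110

Add column by column in base 2, right to left:
  0+0 = 0
  1+0 = 1
  1+0 = 1
  1+1 = 0 carry 1
  0+0+1 = 1
  0+0 = 0
  1+1 = 0 carry 1
  1+1+1 = 1 carry 1
  0+1+1 = 0 carry 1
  1+1+1 = 1 carry 1
  0+0+1 = 1
  0+0 = 0
  1+1 = 0 carry 1
  1+0+1 = 0 carry 1
  1+0+1 = 0 carry 1
  0+1+1 = 0 carry 1
  0+0+1 = 1
  0+0 = 0
  0+0 = 0
  0+1 = 1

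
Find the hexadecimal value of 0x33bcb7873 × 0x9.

Multiply each base-16 digit by 9, carrying:
  3×9 = 27 → write b carry 1
  7×9+1 = 64 → write 0 carry 4
  8×9+4 = 76 → write c carry 4
  7×9+4 = 67 → write 3 carry 4
  b×9+4 = 103 → write 7 carry 6
  c×9+6 = 114 → write 2 carry 7
  b×9+7 = 106 → write a carry 6
  3×9+6 = 33 → write 1 carry 2
  3×9+2 = 29 → write d carry 1
  remaining carry: 1

0x1d1a273c0b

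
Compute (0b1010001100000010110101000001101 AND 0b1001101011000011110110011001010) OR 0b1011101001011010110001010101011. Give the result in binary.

0b1011101001011010110101010101011

0b1010001100000010110101000001101 AND 0b1001101011000011110110011001010 = 0b1000001000000010110100000001000.
Then OR with 0b1011101001011010110001010101011.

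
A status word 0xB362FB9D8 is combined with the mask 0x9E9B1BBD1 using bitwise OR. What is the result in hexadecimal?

0xBFFBFBBD9

OR each hex digit independently (no carries):
  B|9=B, 3|E=F, 6|9=F, 2|B=B, F|1=F, B|B=B, 9|B=B, D|D=D, 8|1=9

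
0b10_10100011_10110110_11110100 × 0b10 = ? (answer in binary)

0b101010001110110110111101000

Multiply each base-2 digit by 2, carrying:
  0×2 = 0 → write 0
  0×2 = 0 → write 0
  1×2 = 2 → write 0 carry 1
  0×2+1 = 1 → write 1
  1×2 = 2 → write 0 carry 1
  1×2+1 = 3 → write 1 carry 1
  1×2+1 = 3 → write 1 carry 1
  1×2+1 = 3 → write 1 carry 1
  0×2+1 = 1 → write 1
  1×2 = 2 → write 0 carry 1
  1×2+1 = 3 → write 1 carry 1
  0×2+1 = 1 → write 1
  1×2 = 2 → write 0 carry 1
  1×2+1 = 3 → write 1 carry 1
  0×2+1 = 1 → write 1
  1×2 = 2 → write 0 carry 1
  1×2+1 = 3 → write 1 carry 1
  1×2+1 = 3 → write 1 carry 1
  0×2+1 = 1 → write 1
  0×2 = 0 → write 0
  0×2 = 0 → write 0
  1×2 = 2 → write 0 carry 1
  0×2+1 = 1 → write 1
  1×2 = 2 → write 0 carry 1
  0×2+1 = 1 → write 1
  1×2 = 2 → write 0 carry 1
  remaining carry: 1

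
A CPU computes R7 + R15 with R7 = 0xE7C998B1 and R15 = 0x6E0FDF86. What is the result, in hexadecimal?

0x155D97837

Add column by column in base 16, right to left:
  1+6 = 7
  B+8 = 3 carry 1
  8+F+1 = 8 carry 1
  9+D+1 = 7 carry 1
  9+F+1 = 9 carry 1
  C+0+1 = D
  7+E = 5 carry 1
  E+6+1 = 5 carry 1
  final carry 1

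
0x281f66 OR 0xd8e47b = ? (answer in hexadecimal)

OR each hex digit independently (no carries):
  2|d=f, 8|8=8, 1|e=f, f|4=f, 6|7=7, 6|b=f

0xf8ff7f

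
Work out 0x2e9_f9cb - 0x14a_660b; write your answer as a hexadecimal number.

Subtract column by column in base 16:
  b-b → 0
  c-0 → c
  9-6 → 3
  f-6 → 9
  9-a → f (borrow)
  e-4-1 → 9
  2-1 → 1

0x19f93c0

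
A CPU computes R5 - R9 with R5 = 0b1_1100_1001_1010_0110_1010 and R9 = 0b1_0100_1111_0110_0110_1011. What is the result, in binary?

Subtract column by column in base 2:
  0-1 → 1 (borrow)
  1-1-1 → 1 (borrow)
  0-0-1 → 1 (borrow)
  1-1-1 → 1 (borrow)
  0-0-1 → 1 (borrow)
  1-1-1 → 1 (borrow)
  1-1-1 → 1 (borrow)
  0-0-1 → 1 (borrow)
  0-0-1 → 1 (borrow)
  1-1-1 → 1 (borrow)
  0-1-1 → 0 (borrow)
  1-0-1 → 0
  1-1 → 0
  0-1 → 1 (borrow)
  0-1-1 → 0 (borrow)
  1-1-1 → 1 (borrow)
  0-0-1 → 1 (borrow)
  0-0-1 → 1 (borrow)
  1-1-1 → 1 (borrow)
  1-0-1 → 0
  1-1 → 0

0b1111010001111111111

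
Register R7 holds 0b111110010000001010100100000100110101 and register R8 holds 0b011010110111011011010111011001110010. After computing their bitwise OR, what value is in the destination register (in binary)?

0b111110110111011011110111011101110111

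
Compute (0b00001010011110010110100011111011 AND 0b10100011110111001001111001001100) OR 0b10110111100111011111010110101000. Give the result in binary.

0b00001010011110010110100011111011 AND 0b10100011110111001001111001001100 = 0b00000010010110000000100001001000.
Then OR with 0b10110111100111011111010110101000.

0b10110111110111011111110111101000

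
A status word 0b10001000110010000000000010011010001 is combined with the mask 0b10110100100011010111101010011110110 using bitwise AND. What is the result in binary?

AND bit by bit (1 only where both bits are 1):
  10001000110010000000000010011010001
& 10110100100011010111101010011110110
= 10000000100010000000000010011010000

0b10000000100010000000000010011010000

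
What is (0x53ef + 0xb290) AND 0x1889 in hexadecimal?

0x9

Add column by column in base 16, right to left:
  f+0 = f
  e+9 = 7 carry 1
  3+2+1 = 6
  5+b = 0 carry 1
  final carry 1
Sum = 0x1067f; now AND with 0x1889:
  1&0=0, 0&1=0, 6&8=0, 7&8=0, f&9=9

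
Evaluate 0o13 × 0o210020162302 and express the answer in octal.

Multiply each base-8 digit by 11, carrying:
  2×11 = 22 → write 6 carry 2
  0×11+2 = 2 → write 2
  3×11 = 33 → write 1 carry 4
  2×11+4 = 26 → write 2 carry 3
  6×11+3 = 69 → write 5 carry 8
  1×11+8 = 19 → write 3 carry 2
  0×11+2 = 2 → write 2
  2×11 = 22 → write 6 carry 2
  0×11+2 = 2 → write 2
  0×11 = 0 → write 0
  1×11 = 11 → write 3 carry 1
  2×11+1 = 23 → write 7 carry 2
  remaining carry: 2

0o2730262352126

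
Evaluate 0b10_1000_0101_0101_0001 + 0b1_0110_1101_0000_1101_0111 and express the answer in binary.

Add column by column in base 2, right to left:
  1+1 = 0 carry 1
  0+1+1 = 0 carry 1
  0+1+1 = 0 carry 1
  0+0+1 = 1
  1+1 = 0 carry 1
  0+0+1 = 1
  1+1 = 0 carry 1
  0+1+1 = 0 carry 1
  1+0+1 = 0 carry 1
  0+0+1 = 1
  1+0 = 1
  0+0 = 0
  0+1 = 1
  0+0 = 0
  0+1 = 1
  1+1 = 0 carry 1
  0+0+1 = 1
  1+1 = 0 carry 1
  0+1+1 = 0 carry 1
  0+0+1 = 1
  0+1 = 1

0b110010101011000101000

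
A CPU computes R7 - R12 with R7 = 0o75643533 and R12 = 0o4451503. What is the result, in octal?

0o71172030

Subtract column by column in base 8:
  3-3 → 0
  3-0 → 3
  5-5 → 0
  3-1 → 2
  4-5 → 7 (borrow)
  6-4-1 → 1
  5-4 → 1
  7-0 → 7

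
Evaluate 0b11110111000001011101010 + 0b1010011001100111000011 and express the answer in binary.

0b101001010001110010101101

Add column by column in base 2, right to left:
  0+1 = 1
  1+1 = 0 carry 1
  0+0+1 = 1
  1+0 = 1
  0+0 = 0
  1+0 = 1
  1+1 = 0 carry 1
  1+1+1 = 1 carry 1
  0+1+1 = 0 carry 1
  1+0+1 = 0 carry 1
  0+0+1 = 1
  0+1 = 1
  0+1 = 1
  0+0 = 0
  0+0 = 0
  1+1 = 0 carry 1
  1+1+1 = 1 carry 1
  1+0+1 = 0 carry 1
  0+0+1 = 1
  1+1 = 0 carry 1
  1+0+1 = 0 carry 1
  1+1+1 = 1 carry 1
  1+0+1 = 0 carry 1
  final carry 1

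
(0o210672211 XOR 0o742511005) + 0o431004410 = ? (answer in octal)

First 0o210672211 XOR 0o742511005 = 0o552363214.
Add column by column in base 8, right to left:
  4+0 = 4
  1+1 = 2
  2+4 = 6
  3+4 = 7
  6+0 = 6
  3+0 = 3
  2+1 = 3
  5+3 = 0 carry 1
  5+4+1 = 2 carry 1
  final carry 1

0o1203367624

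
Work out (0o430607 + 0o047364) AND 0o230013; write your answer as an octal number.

0o13

Add column by column in base 8, right to left:
  7+4 = 3 carry 1
  0+6+1 = 7
  6+3 = 1 carry 1
  0+7+1 = 0 carry 1
  3+4+1 = 0 carry 1
  4+0+1 = 5
Sum = 0o500173; now AND with 0o230013:
  5&2=0, 0&3=0, 0&0=0, 1&0=0, 7&1=1, 3&3=3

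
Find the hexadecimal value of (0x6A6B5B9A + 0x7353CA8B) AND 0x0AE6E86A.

0x8A62020

Add column by column in base 16, right to left:
  A+B = 5 carry 1
  9+8+1 = 2 carry 1
  B+A+1 = 6 carry 1
  5+C+1 = 2 carry 1
  B+3+1 = F
  6+5 = B
  A+3 = D
  6+7 = D
Sum = 0xDDBF2625; now AND with 0x0AE6E86A:
  D&0=0, D&A=8, B&E=A, F&6=6, 2&E=2, 6&8=0, 2&6=2, 5&A=0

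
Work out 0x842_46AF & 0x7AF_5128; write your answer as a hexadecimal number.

0x0024028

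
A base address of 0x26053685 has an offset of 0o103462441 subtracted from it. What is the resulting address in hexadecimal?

0o103462441 = 0x10E6521 in hexadecimal.
Subtract column by column in base 16:
  5-1 → 4
  8-2 → 6
  6-5 → 1
  3-6 → D (borrow)
  5-E-1 → 6 (borrow)
  0-0-1 → F (borrow)
  6-1-1 → 4
  2-0 → 2

0x24F6D164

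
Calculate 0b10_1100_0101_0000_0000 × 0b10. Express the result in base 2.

0b1011000101000000000

Multiply each base-2 digit by 2, carrying:
  0×2 = 0 → write 0
  0×2 = 0 → write 0
  0×2 = 0 → write 0
  0×2 = 0 → write 0
  0×2 = 0 → write 0
  0×2 = 0 → write 0
  0×2 = 0 → write 0
  0×2 = 0 → write 0
  1×2 = 2 → write 0 carry 1
  0×2+1 = 1 → write 1
  1×2 = 2 → write 0 carry 1
  0×2+1 = 1 → write 1
  0×2 = 0 → write 0
  0×2 = 0 → write 0
  1×2 = 2 → write 0 carry 1
  1×2+1 = 3 → write 1 carry 1
  0×2+1 = 1 → write 1
  1×2 = 2 → write 0 carry 1
  remaining carry: 1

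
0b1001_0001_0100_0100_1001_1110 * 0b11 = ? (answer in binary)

0b1101100111100110111011010

Multiply each base-2 digit by 3, carrying:
  0×3 = 0 → write 0
  1×3 = 3 → write 1 carry 1
  1×3+1 = 4 → write 0 carry 2
  1×3+2 = 5 → write 1 carry 2
  1×3+2 = 5 → write 1 carry 2
  0×3+2 = 2 → write 0 carry 1
  0×3+1 = 1 → write 1
  1×3 = 3 → write 1 carry 1
  0×3+1 = 1 → write 1
  0×3 = 0 → write 0
  1×3 = 3 → write 1 carry 1
  0×3+1 = 1 → write 1
  0×3 = 0 → write 0
  0×3 = 0 → write 0
  1×3 = 3 → write 1 carry 1
  0×3+1 = 1 → write 1
  1×3 = 3 → write 1 carry 1
  0×3+1 = 1 → write 1
  0×3 = 0 → write 0
  0×3 = 0 → write 0
  1×3 = 3 → write 1 carry 1
  0×3+1 = 1 → write 1
  0×3 = 0 → write 0
  1×3 = 3 → write 1 carry 1
  remaining carry: 1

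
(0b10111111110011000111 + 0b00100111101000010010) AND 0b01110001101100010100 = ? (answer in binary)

Add column by column in base 2, right to left:
  1+0 = 1
  1+1 = 0 carry 1
  1+0+1 = 0 carry 1
  0+0+1 = 1
  0+1 = 1
  0+0 = 0
  1+0 = 1
  1+0 = 1
  0+0 = 0
  0+1 = 1
  1+0 = 1
  1+1 = 0 carry 1
  1+1+1 = 1 carry 1
  1+1+1 = 1 carry 1
  1+1+1 = 1 carry 1
  1+0+1 = 0 carry 1
  1+0+1 = 0 carry 1
  1+1+1 = 1 carry 1
  0+0+1 = 1
  1+0 = 1
Sum = 0b11100111011011011001; now AND with 0b01110001101100010100:
  11100111011011011001
& 01110001101100010100
= 01100001001000010000

0b1100001001000010000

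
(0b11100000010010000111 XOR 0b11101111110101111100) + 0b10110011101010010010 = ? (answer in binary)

0b11000011010010001101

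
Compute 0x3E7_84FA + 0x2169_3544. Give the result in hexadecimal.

Add column by column in base 16, right to left:
  A+4 = E
  F+4 = 3 carry 1
  4+5+1 = A
  8+3 = B
  7+9 = 0 carry 1
  E+6+1 = 5 carry 1
  3+1+1 = 5
  0+2 = 2

0x2550BA3E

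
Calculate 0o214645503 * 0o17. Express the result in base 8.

0o4100264355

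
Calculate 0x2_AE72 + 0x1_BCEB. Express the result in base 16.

0x46B5D

Add column by column in base 16, right to left:
  2+B = D
  7+E = 5 carry 1
  E+C+1 = B carry 1
  A+B+1 = 6 carry 1
  2+1+1 = 4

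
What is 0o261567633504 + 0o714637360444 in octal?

0o1176427214150

Add column by column in base 8, right to left:
  4+4 = 0 carry 1
  0+4+1 = 5
  5+4 = 1 carry 1
  3+0+1 = 4
  3+6 = 1 carry 1
  6+3+1 = 2 carry 1
  7+7+1 = 7 carry 1
  6+3+1 = 2 carry 1
  5+6+1 = 4 carry 1
  1+4+1 = 6
  6+1 = 7
  2+7 = 1 carry 1
  final carry 1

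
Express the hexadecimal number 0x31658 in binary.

0b110001011001011000

Expand each hex digit to 4 bits: 3=0011 1=0001 6=0110 5=0101 8=1000.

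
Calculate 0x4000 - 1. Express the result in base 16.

0x3FFF

The trailing 3 digits are 0, so subtracting 1 borrows through: they become F and the next digit up decrements.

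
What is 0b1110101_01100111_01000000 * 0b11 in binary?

0b1011000000011010111000000

Multiply each base-2 digit by 3, carrying:
  0×3 = 0 → write 0
  0×3 = 0 → write 0
  0×3 = 0 → write 0
  0×3 = 0 → write 0
  0×3 = 0 → write 0
  0×3 = 0 → write 0
  1×3 = 3 → write 1 carry 1
  0×3+1 = 1 → write 1
  1×3 = 3 → write 1 carry 1
  1×3+1 = 4 → write 0 carry 2
  1×3+2 = 5 → write 1 carry 2
  0×3+2 = 2 → write 0 carry 1
  0×3+1 = 1 → write 1
  1×3 = 3 → write 1 carry 1
  1×3+1 = 4 → write 0 carry 2
  0×3+2 = 2 → write 0 carry 1
  1×3+1 = 4 → write 0 carry 2
  0×3+2 = 2 → write 0 carry 1
  1×3+1 = 4 → write 0 carry 2
  0×3+2 = 2 → write 0 carry 1
  1×3+1 = 4 → write 0 carry 2
  1×3+2 = 5 → write 1 carry 2
  1×3+2 = 5 → write 1 carry 2
  remaining carry: 10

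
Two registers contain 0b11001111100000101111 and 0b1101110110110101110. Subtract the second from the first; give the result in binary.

0b1100000101010000001

Subtract column by column in base 2:
  1-0 → 1
  1-1 → 0
  1-1 → 0
  1-1 → 0
  0-0 → 0
  1-1 → 0
  0-0 → 0
  0-1 → 1 (borrow)
  0-1-1 → 0 (borrow)
  0-0-1 → 1 (borrow)
  0-1-1 → 0 (borrow)
  1-1-1 → 1 (borrow)
  1-0-1 → 0
  1-1 → 0
  1-1 → 0
  1-1 → 0
  0-0 → 0
  0-1 → 1 (borrow)
  1-1-1 → 1 (borrow)
  1-0-1 → 0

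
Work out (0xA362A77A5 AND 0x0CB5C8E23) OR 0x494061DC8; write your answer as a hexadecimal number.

0x4960E1FE9

0xA362A77A5 AND 0x0CB5C8E23 = 0x002080621.
Then OR with 0x494061DC8.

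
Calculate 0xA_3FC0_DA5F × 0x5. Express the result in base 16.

Multiply each base-16 digit by 5, carrying:
  F×5 = 75 → write B carry 4
  5×5+4 = 29 → write D carry 1
  A×5+1 = 51 → write 3 carry 3
  D×5+3 = 68 → write 4 carry 4
  0×5+4 = 4 → write 4
  C×5 = 60 → write C carry 3
  F×5+3 = 78 → write E carry 4
  3×5+4 = 19 → write 3 carry 1
  A×5+1 = 51 → write 3 carry 3
  remaining carry: 3

0x333EC443DB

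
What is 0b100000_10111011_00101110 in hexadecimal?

0x20BB2E

Group the bits into nibbles: 0010 0000 1011 1011 0010 1110 → 20BB2E.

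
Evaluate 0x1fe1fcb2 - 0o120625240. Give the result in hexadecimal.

0x1e9ed212

0o120625240 = 0x1432aa0 in hexadecimal.
Subtract column by column in base 16:
  2-0 → 2
  b-a → 1
  c-a → 2
  f-2 → d
  1-3 → e (borrow)
  e-4-1 → 9
  f-1 → e
  1-0 → 1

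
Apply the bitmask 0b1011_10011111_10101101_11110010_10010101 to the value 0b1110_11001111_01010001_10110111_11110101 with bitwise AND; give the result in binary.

AND bit by bit (1 only where both bits are 1):
  111011001111010100011011011111110101
& 101110011111101011011111001010010101
= 101010001111000000011011001010010101

0b101010001111000000011011001010010101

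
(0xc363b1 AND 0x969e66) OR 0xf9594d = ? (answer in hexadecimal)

0xc363b1 AND 0x969e66 = 0x820220.
Then OR with 0xf9594d.

0xfb5b6d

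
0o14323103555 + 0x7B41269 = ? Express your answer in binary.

0o14323103555 = 0b1100011010011001000011101101101 in binary.
0x7B41269 = 0b111101101000001001001101001 in binary.
Add column by column in base 2, right to left:
  1+1 = 0 carry 1
  0+0+1 = 1
  1+0 = 1
  1+1 = 0 carry 1
  0+0+1 = 1
  1+1 = 0 carry 1
  1+1+1 = 1 carry 1
  0+0+1 = 1
  1+0 = 1
  1+1 = 0 carry 1
  1+0+1 = 0 carry 1
  0+0+1 = 1
  0+1 = 1
  0+0 = 0
  0+0 = 0
  1+0 = 1
  0+0 = 0
  0+0 = 0
  1+1 = 0 carry 1
  1+0+1 = 0 carry 1
  0+1+1 = 0 carry 1
  0+1+1 = 0 carry 1
  1+0+1 = 0 carry 1
  0+1+1 = 0 carry 1
  1+1+1 = 1 carry 1
  1+1+1 = 1 carry 1
  0+1+1 = 0 carry 1
  0+0+1 = 1
  0+0 = 0
  1+0 = 1
  1+0 = 1

0b1101011000000001001100111010110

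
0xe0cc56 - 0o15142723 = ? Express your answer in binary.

0b101011000000011010000011

0xe0cc56 = 0b111000001100110001010110 in binary.
0o15142723 = 0b1101001100010111010011 in binary.
Subtract column by column in base 2:
  0-1 → 1 (borrow)
  1-1-1 → 1 (borrow)
  1-0-1 → 0
  0-0 → 0
  1-1 → 0
  0-0 → 0
  1-1 → 0
  0-1 → 1 (borrow)
  0-1-1 → 0 (borrow)
  0-0-1 → 1 (borrow)
  1-1-1 → 1 (borrow)
  1-0-1 → 0
  0-0 → 0
  0-0 → 0
  1-1 → 0
  1-1 → 0
  0-0 → 0
  0-0 → 0
  0-1 → 1 (borrow)
  0-0-1 → 1 (borrow)
  0-1-1 → 0 (borrow)
  1-1-1 → 1 (borrow)
  1-0-1 → 0
  1-0 → 1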